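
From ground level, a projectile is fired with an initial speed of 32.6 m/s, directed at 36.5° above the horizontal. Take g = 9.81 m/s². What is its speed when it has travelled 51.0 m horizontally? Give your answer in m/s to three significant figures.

26.2 m/s

vₓ = 32.60 cos 36.5° = 26.21 m/s; v_y0 = 32.60 sin 36.5° = 19.39 m/s.
x = vₓ t ⇒ t = 51.0/26.21 = 1.946 s.
Vertical velocity there: v_y = v_y0 − g t = 19.39 − 9.81 × 1.946 = 0.2996 m/s.
Speed: √(vₓ² + v_y²) = √(26.21² + 0.2996²) = 26.21 m/s.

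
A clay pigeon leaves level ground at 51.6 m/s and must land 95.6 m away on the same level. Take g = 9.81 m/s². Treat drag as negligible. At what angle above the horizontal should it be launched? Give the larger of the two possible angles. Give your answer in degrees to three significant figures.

79.7°

From R = (v₀²/g) sin 2θ: sin 2θ = 9.81 × 95.6 / 2662.6 = 0.3522.
2θ = 20.62° or 180° − 20.62° = 159.4°, so θ = 10.31° or 79.69°.
The larger angle is 79.69°.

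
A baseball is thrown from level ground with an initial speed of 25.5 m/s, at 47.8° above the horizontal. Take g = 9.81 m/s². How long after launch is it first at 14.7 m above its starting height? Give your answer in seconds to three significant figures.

Components: vₓ = 25.50 cos 47.8° = 17.13 m/s, v_y0 = 25.50 sin 47.8° = 18.89 m/s.
Set y = v_y0 t − ½ g t² = 14.7: 4.905 t² − 18.89 t + 14.7 = 0.
Quadratic formula: t = (18.89 ± √68.438) / 9.81 = (18.89 ± 8.273) / 9.81 → t = 1.082 s or 2.769 s.
The first (ascending) time is 1.082 s.

1.08 s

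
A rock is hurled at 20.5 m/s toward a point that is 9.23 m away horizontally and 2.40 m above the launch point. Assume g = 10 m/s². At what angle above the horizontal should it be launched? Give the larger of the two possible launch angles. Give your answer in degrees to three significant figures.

83.5°

Trajectory: y = x tanθ − g x² (1 + tan²θ)/(2v₀²). With x = 9.23, y = 2.40, v₀ = 20.5, g = 10.0:
1.014 tan²θ − 9.23 tanθ + (3.414) = 0.
tanθ = [9.23 ± √(9.23² − 4 × 1.014 × (3.414))] / (2 × 1.014) = (9.23 ± 8.447) / 2.027, giving tanθ = 0.3862 or 8.720.
θ = 21.12° or 83.46°; the larger is 83.46°.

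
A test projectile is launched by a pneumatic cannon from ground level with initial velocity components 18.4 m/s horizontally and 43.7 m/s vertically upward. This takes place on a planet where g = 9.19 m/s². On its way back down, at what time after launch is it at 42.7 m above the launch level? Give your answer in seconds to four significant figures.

8.405 s

Set y = v_y0 t − ½ g t² = 42.7: 4.595 t² − 43.70 t + 42.7 = 0.
Quadratic formula: t = (43.70 ± √1124.9) / 9.19 = (43.70 ± 33.54) / 9.19 → t = 1.106 s or 8.405 s.
The descending-branch root is 8.405 s.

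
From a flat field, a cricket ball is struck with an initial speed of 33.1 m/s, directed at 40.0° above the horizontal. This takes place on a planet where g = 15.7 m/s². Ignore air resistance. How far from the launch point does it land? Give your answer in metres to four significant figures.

68.72 m

Horizontal component vₓ = 33.10 cos 40.0° = 25.36 m/s; vertical v_y0 = 33.10 sin 40.0° = 21.28 m/s.
Time aloft: T = 2 v_y0 / g = 2 × 21.28 / 15.7 = 2.710 s.
Horizontal distance R = vₓ T = 25.36 × 2.710 = 68.72 m.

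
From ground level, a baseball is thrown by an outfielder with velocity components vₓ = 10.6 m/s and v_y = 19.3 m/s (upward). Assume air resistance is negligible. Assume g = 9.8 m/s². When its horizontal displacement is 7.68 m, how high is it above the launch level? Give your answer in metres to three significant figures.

11.4 m

Time to reach x = 7.68 m: t = x/vₓ = 7.68/10.60 = 0.7245 s.
Height: y = v_y0 t − ½ g t² = 19.30 × 0.7245 − 4.900 × 0.7245² = 13.98 − 2.572 = 11.41 m.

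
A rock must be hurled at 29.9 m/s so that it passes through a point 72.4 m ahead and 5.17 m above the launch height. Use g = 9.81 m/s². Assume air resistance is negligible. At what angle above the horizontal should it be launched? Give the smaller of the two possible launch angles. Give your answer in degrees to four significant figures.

31.91°

Trajectory: y = x tanθ − g x² (1 + tan²θ)/(2v₀²). With x = 72.4, y = 5.17, v₀ = 29.9, g = 9.81:
28.76 tan²θ − 72.4 tanθ + (33.93) = 0.
tanθ = [72.4 ± √(72.4² − 4 × 28.76 × (33.93))] / (2 × 28.76) = (72.4 ± 36.59) / 57.52, giving tanθ = 0.6226 or 1.895.
θ = 31.91° or 62.18°; the smaller is 31.91°.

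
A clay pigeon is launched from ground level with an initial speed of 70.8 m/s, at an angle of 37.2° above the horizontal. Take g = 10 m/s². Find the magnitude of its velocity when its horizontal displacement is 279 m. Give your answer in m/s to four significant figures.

Horizontal component vₓ = 70.80 cos 37.2° = 56.39 m/s; vertical v_y0 = 70.80 sin 37.2° = 42.81 m/s.
At x = 279 m, t = x/vₓ = 279/56.39 = 4.947 s.
Vertical velocity there: v_y = v_y0 − g t = 42.81 − 10.0 × 4.947 = −6.667 m/s.
Speed: √(vₓ² + v_y²) = √(56.39² + 6.667²) = 56.79 m/s.

56.79 m/s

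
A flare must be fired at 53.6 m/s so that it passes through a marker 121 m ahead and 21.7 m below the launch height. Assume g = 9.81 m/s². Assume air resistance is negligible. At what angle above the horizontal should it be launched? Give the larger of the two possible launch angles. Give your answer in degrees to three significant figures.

Trajectory: y = x tanθ − g x² (1 + tan²θ)/(2v₀²). With x = 121, y = −21.7, v₀ = 53.6, g = 9.81:
25.00 tan²θ − 121 tanθ + (3.297) = 0.
tanθ = [121 ± √(121² − 4 × 25.00 × (3.297))] / (2 × 25.00) = (121 ± 119.6) / 49.99, giving tanθ = 0.02740 or 4.813.
θ = 1.569° or 78.26°; the larger is 78.26°.

78.3°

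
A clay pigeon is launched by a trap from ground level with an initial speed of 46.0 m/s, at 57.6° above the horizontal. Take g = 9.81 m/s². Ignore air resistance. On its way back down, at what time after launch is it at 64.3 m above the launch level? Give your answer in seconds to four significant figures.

Components: vₓ = 46.00 cos 57.6° = 24.65 m/s, v_y0 = 46.00 sin 57.6° = 38.84 m/s.
Height y(t) = 38.84 t − 4.905 t² = 64.3 gives 4.905 t² − 38.84 t + 64.3 = 0.
t = [38.84 ± √(38.84² − 2·9.81·64.3)] / 9.81 = (38.84 ± 15.71) / 9.81, so t = 2.357 s or t = 5.561 s.
The descending-branch root is 5.561 s.

5.561 s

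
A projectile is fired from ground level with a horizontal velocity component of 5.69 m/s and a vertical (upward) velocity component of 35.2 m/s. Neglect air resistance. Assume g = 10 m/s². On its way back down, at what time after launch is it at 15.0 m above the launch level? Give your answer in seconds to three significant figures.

Height y(t) = 35.20 t − 5.000 t² = 15.0 gives 5.000 t² − 35.20 t + 15.0 = 0.
Quadratic formula: t = (35.20 ± √939.04) / 10.0 = (35.20 ± 30.64) / 10.0 → t = 0.4556 s or 6.584 s.
The descending-branch root is 6.584 s.

6.58 s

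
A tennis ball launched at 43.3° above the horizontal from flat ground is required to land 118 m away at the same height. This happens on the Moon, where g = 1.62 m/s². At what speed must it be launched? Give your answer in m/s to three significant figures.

13.8 m/s

Level-ground range: R = v₀² sin(2θ)/g, so v₀ = √(gR / sin 2θ).
v₀ = √(1.62 × 118 / sin 86.60°) = √(191.2 / 0.9982) = √191.50 = 13.84 m/s.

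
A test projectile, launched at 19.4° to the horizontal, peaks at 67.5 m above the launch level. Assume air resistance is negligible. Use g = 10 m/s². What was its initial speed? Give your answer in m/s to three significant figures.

111 m/s

At the peak v_y = 0, so v_y0 = √(2gH) = √(2 × 10.0 × 67.5) = 36.74 m/s.
v_y0 = v₀ sin θ ⇒ v₀ = 36.74 / sin 19.4° = 110.6 m/s.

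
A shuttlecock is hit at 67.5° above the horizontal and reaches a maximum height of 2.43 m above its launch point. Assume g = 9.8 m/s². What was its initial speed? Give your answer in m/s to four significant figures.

7.470 m/s

At the peak v_y = 0, so v_y0 = √(2gH) = √(2 × 9.80 × 2.43) = 6.901 m/s.
v_y0 = v₀ sin θ ⇒ v₀ = 6.901 / sin 67.5° = 7.470 m/s.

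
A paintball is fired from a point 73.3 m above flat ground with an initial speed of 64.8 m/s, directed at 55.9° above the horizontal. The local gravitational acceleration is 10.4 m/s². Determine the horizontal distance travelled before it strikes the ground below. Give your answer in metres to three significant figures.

419 m

Components: vₓ = 64.80 cos 55.9° = 36.33 m/s, v_y0 = 64.80 sin 55.9° = 53.66 m/s.
The projectile lands when y = 73.3 + (53.66) t − ½·10.4·t² = 0. Positive root: t = (53.66 + √(53.66² + 2·10.4·73.3)) / 10.4 = (53.66 + 66.36) / 10.4 = 11.54 s.
Horizontal distance: R = vₓ t = 36.33 × 11.54 = 419.3 m.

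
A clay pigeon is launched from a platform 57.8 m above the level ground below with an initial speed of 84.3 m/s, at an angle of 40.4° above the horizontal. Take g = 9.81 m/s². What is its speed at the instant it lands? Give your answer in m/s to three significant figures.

90.8 m/s

Components: vₓ = 84.30 cos 40.4° = 64.20 m/s, v_y0 = 84.30 sin 40.4° = 54.64 m/s.
With up positive and y = 0 at the ground: y(t) = 57.8 + (54.64) t − 4.905 t². Setting y = 0 and taking the positive root: t = [54.64 + √(54.64² + 2·9.81·57.8)] / 9.81 = (54.64 + 64.18) / 9.81 = 12.11 s.
Vertical velocity at impact: v_y = v_y0 − g t = 54.64 − 9.81 × 12.11 = −64.18 m/s.
Speed: |v| = √(vₓ² + v_y²) = √(64.20² + 64.18²) = 90.78 m/s.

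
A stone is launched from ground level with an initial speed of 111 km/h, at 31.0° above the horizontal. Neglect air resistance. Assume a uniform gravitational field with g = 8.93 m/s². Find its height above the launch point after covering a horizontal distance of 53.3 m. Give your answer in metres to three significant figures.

13.9 m

Convert: 111 km/h = 111/3.6 = 30.83 m/s.
vₓ = 30.83 cos 31.0° = 26.43 m/s; v_y0 = 30.83 sin 31.0° = 15.88 m/s.
x = vₓ t ⇒ t = 53.3/26.43 = 2.017 s.
Height: y = v_y0 t − ½ g t² = 15.88 × 2.017 − 4.465 × 2.017² = 32.03 − 18.16 = 13.87 m.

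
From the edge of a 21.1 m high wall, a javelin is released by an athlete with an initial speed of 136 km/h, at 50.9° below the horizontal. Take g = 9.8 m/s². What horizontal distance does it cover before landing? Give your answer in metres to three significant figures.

15.5 m

Convert: 136 km/h = 136/3.6 = 37.78 m/s.
Horizontal component vₓ = 37.78 cos 50.9° = 23.83 m/s; vertical v_y0 = −29.32 m/s (downward).
Vertical motion (up positive, ground at y = 0): 4.900 t² − (−29.32) t − 21.1 = 0, so t = (−29.32 + √(29.32² + 2·9.80·21.1)) / 9.80 = (−29.32 + 35.68) / 9.80 = 0.6493 s.
Horizontal distance: R = vₓ t = 23.83 × 0.6493 = 15.47 m.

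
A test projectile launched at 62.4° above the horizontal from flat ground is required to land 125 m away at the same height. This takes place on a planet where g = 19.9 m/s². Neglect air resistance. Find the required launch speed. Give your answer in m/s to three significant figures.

From R = (v₀² / g) sin 2θ: v₀ = √(gR / sin 2θ).
v₀ = √(19.9 × 125 / sin 124.8°) = √(2488 / 0.8211) = √3029.3 = 55.04 m/s.

55.0 m/s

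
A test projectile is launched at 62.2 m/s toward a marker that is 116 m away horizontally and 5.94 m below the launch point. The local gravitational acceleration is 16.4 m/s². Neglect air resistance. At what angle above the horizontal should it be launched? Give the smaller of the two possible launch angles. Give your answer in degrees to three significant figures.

11.6°

Trajectory: y = x tanθ − g x² (1 + tan²θ)/(2v₀²). With x = 116, y = −5.94, v₀ = 62.2, g = 16.4:
28.52 tan²θ − 116 tanθ + (22.58) = 0.
tanθ = [116 ± √(116² − 4 × 28.52 × (22.58))] / (2 × 28.52) = (116 ± 104.3) / 57.04, giving tanθ = 0.2050 or 3.862.
θ = 11.58° or 75.48°; the smaller is 11.58°.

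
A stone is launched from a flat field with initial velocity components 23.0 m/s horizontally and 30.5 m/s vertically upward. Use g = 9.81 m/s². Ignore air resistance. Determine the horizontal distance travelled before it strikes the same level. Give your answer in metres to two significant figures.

140 m

Flight time T = 2 v_y0 / g = 6.218 s.
Range: R = vₓ T = 23.00 × 6.218 = 143.0 m.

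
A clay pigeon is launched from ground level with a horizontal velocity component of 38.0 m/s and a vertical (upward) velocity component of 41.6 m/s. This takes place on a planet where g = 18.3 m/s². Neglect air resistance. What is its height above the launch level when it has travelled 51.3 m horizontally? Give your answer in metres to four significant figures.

Time to reach x = 51.3 m: t = x/vₓ = 51.3/38.00 = 1.350 s.
Height: y = v_y0 t − ½ g t² = 41.60 × 1.350 − 9.150 × 1.350² = 56.16 − 16.68 = 39.48 m.

39.48 m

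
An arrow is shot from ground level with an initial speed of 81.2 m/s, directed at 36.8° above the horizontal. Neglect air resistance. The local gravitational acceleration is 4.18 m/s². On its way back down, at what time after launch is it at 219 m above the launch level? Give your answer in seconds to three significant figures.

17.2 s

Components: vₓ = 81.20 cos 36.8° = 65.02 m/s, v_y0 = 81.20 sin 36.8° = 48.64 m/s.
Require v_y0 t − ½ g t² = 219, i.e. 2.090 t² − 48.64 t + 219 = 0.
t = [48.64 ± √(48.64² − 2·4.18·219)] / 4.18 = (48.64 ± 23.13) / 4.18, so t = 6.103 s or t = 17.17 s.
The descending-branch root is 17.17 s.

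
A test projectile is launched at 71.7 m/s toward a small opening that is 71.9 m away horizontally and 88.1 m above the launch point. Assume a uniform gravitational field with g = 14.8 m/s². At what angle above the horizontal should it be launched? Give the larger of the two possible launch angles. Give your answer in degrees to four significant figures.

Trajectory: y = x tanθ − g x² (1 + tan²θ)/(2v₀²). With x = 71.9, y = 88.1, v₀ = 71.7, g = 14.8:
7.441 tan²θ − 71.9 tanθ + (95.54) = 0.
tanθ = [71.9 ± √(71.9² − 4 × 7.441 × (95.54))] / (2 × 7.441) = (71.9 ± 48.23) / 14.88, giving tanθ = 1.591 or 8.072.
θ = 57.84° or 82.94°; the larger is 82.94°.

82.94°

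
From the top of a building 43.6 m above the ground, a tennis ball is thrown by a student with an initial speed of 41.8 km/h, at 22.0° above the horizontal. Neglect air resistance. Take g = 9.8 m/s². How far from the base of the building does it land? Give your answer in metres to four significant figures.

37.25 m

Convert: 41.8 km/h = 41.8/3.6 = 11.61 m/s.
Components: vₓ = 11.61 cos 22.0° = 10.77 m/s, v_y0 = 11.61 sin 22.0° = 4.350 m/s.
With up positive and y = 0 at the ground: y(t) = 43.6 + (4.350) t − 4.900 t². Setting y = 0 and taking the positive root: t = [4.350 + √(4.350² + 2·9.80·43.6)] / 9.80 = (4.350 + 29.55) / 9.80 = 3.460 s.
Horizontal distance: R = vₓ t = 10.77 × 3.460 = 37.25 m.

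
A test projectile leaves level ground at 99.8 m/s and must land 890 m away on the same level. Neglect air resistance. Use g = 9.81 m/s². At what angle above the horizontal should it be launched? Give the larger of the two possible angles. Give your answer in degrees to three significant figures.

From R = (v₀²/g) sin 2θ: sin 2θ = 9.81 × 890 / 9960.0 = 0.8766.
2θ = 61.23° or 180° − 61.23° = 118.8°, so θ = 30.62° or 59.38°.
The larger angle is 59.38°.

59.4°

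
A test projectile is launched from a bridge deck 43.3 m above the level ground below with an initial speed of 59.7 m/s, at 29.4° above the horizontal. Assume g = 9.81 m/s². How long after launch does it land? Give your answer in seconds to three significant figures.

Components: vₓ = 59.70 cos 29.4° = 52.01 m/s, v_y0 = 59.70 sin 29.4° = 29.31 m/s.
The projectile lands when y = 43.3 + (29.31) t − ½·9.81·t² = 0. Positive root: t = (29.31 + √(29.31² + 2·9.81·43.3)) / 9.81 = (29.31 + 41.33) / 9.81 = 7.201 s.

7.20 s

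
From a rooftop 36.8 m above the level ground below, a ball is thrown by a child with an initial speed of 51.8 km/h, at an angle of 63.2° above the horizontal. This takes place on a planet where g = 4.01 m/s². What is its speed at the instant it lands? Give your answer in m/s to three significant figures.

Convert: 51.8 km/h = 51.8/3.6 = 14.39 m/s.
Resolve: vₓ = 14.39 cos 63.2° = 6.488 m/s and v_y0 = 14.39 sin 63.2° = 12.84 m/s.
The projectile lands when y = 36.8 + (12.84) t − ½·4.01·t² = 0. Positive root: t = (12.84 + √(12.84² + 2·4.01·36.8)) / 4.01 = (12.84 + 21.45) / 4.01 = 8.552 s.
Vertical velocity at impact: v_y = v_y0 − g t = 12.84 − 4.01 × 8.552 = −21.45 m/s.
Speed: |v| = √(vₓ² + v_y²) = √(6.488² + 21.45²) = 22.41 m/s.

22.4 m/s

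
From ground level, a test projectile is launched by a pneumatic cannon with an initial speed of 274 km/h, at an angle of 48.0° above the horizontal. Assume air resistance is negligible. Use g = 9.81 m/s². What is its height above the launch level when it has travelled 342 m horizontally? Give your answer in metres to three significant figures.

159 m

Convert: 274 km/h = 274/3.6 = 76.11 m/s.
Resolve: vₓ = 76.11 cos 48.0° = 50.93 m/s and v_y0 = 76.11 sin 48.0° = 56.56 m/s.
Time to reach x = 342 m: t = x/vₓ = 342/50.93 = 6.715 s.
Height: y = v_y0 t − ½ g t² = 56.56 × 6.715 − 4.905 × 6.715² = 379.8 − 221.2 = 158.6 m.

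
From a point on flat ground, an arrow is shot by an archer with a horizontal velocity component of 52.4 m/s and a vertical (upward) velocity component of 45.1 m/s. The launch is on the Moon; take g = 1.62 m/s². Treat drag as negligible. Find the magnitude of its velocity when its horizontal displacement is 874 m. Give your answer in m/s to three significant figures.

55.4 m/s

x = vₓ t ⇒ t = 874/52.40 = 16.68 s.
Vertical velocity there: v_y = v_y0 − g t = 45.10 − 1.62 × 16.68 = 18.08 m/s.
Speed: √(vₓ² + v_y²) = √(52.40² + 18.08²) = 55.43 m/s.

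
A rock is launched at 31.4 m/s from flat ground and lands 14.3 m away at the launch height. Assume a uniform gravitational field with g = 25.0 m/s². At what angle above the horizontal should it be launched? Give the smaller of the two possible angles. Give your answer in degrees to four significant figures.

10.63°

From R = (v₀²/g) sin 2θ: sin 2θ = 25.0 × 14.3 / 985.96 = 0.3626.
2θ = 21.26° or 180° − 21.26° = 158.7°, so θ = 10.63° or 79.37°.
The smaller angle is 10.63°.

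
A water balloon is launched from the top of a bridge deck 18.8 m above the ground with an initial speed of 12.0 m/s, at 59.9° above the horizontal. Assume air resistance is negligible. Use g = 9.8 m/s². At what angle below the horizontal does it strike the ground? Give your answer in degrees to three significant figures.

74.6°

vₓ = 12.00 cos 59.9° = 6.018 m/s; v_y0 = 12.00 sin 59.9° = 10.38 m/s.
The projectile lands when y = 18.8 + (10.38) t − ½·9.80·t² = 0. Positive root: t = (10.38 + √(10.38² + 2·9.80·18.8)) / 9.80 = (10.38 + 21.82) / 9.80 = 3.286 s.
At impact: v_y = v_y0 − g t = −21.82 m/s; vₓ = 6.018 m/s.
Angle below horizontal: arctan(|v_y|/vₓ) = arctan(21.82/6.018) = 74.58°.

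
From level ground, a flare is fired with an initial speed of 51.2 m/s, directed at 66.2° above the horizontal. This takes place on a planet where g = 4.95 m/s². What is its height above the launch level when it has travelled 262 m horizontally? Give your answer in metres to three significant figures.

196 m

Components: vₓ = 51.20 cos 66.2° = 20.66 m/s, v_y0 = 51.20 sin 66.2° = 46.85 m/s.
x = vₓ t ⇒ t = 262/20.66 = 12.68 s.
Height: y = v_y0 t − ½ g t² = 46.85 × 12.68 − 2.475 × 12.68² = 594.0 − 398.0 = 196.1 m.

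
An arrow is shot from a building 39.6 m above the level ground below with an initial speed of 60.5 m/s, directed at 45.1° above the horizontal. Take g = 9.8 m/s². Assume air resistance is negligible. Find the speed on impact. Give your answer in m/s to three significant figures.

vₓ = 60.50 cos 45.1° = 42.71 m/s; v_y0 = 60.50 sin 45.1° = 42.85 m/s.
With up positive and y = 0 at the ground: y(t) = 39.6 + (42.85) t − 4.900 t². Setting y = 0 and taking the positive root: t = [42.85 + √(42.85² + 2·9.80·39.6)] / 9.80 = (42.85 + 51.11) / 9.80 = 9.589 s.
Vertical velocity at impact: v_y = v_y0 − g t = 42.85 − 9.80 × 9.589 = −51.11 m/s.
Speed: |v| = √(vₓ² + v_y²) = √(42.71² + 51.11²) = 66.61 m/s.

66.6 m/s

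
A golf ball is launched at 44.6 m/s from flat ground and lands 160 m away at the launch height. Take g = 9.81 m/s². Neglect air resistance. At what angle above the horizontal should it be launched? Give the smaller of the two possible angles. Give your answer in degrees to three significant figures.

R = v₀² sin 2θ / g gives sin 2θ = gR/v₀² = 9.81·160/44.6² = 0.7891.
2θ = 52.10° or 180° − 52.10° = 127.9°, so θ = 26.05° or 63.95°.
The smaller angle is 26.05°.

26.0°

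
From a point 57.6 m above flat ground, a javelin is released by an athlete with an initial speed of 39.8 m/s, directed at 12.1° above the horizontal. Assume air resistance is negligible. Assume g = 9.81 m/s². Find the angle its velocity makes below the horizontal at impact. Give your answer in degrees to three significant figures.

41.7°

Horizontal component vₓ = 39.80 cos 12.1° = 38.92 m/s; vertical v_y0 = 39.80 sin 12.1° = 8.343 m/s.
Vertical motion (up positive, ground at y = 0): 4.905 t² − (8.343) t − 57.6 = 0, so t = (8.343 + √(8.343² + 2·9.81·57.6)) / 9.81 = (8.343 + 34.64) / 9.81 = 4.381 s.
At impact: v_y = v_y0 − g t = −34.64 m/s; vₓ = 38.92 m/s.
Angle below horizontal: arctan(|v_y|/vₓ) = arctan(34.64/38.92) = 41.67°.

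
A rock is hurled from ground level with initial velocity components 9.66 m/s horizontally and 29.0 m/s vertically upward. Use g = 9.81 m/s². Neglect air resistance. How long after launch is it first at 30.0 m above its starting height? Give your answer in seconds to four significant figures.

Height y(t) = 29.00 t − 4.905 t² = 30.0 gives 4.905 t² − 29.00 t + 30.0 = 0.
t = [29.00 ± √(29.00² − 2·9.81·30.0)] / 9.81 = (29.00 ± 15.89) / 9.81, so t = 1.337 s or t = 4.576 s.
The first (ascending) time is 1.337 s.

1.337 s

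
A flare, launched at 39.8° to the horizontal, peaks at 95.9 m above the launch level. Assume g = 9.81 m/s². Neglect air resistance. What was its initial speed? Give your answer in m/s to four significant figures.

At the peak v_y = 0, so v_y0 = √(2gH) = √(2 × 9.81 × 95.9) = 43.38 m/s.
v_y0 = v₀ sin θ ⇒ v₀ = 43.38 / sin 39.8° = 67.76 m/s.

67.76 m/s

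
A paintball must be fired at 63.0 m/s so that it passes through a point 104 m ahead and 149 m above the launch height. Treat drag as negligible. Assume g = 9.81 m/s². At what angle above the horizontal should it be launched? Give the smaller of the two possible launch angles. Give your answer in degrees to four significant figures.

Trajectory: y = x tanθ − g x² (1 + tan²θ)/(2v₀²). With x = 104, y = 149, v₀ = 63.0, g = 9.81:
13.37 tan²θ − 104 tanθ + (162.4) = 0.
tanθ = [104 ± √(104² − 4 × 13.37 × (162.4))] / (2 × 13.37) = (104 ± 46.20) / 26.73, giving tanθ = 2.162 or 5.619.
θ = 65.18° or 79.91°; the smaller is 65.18°.

65.18°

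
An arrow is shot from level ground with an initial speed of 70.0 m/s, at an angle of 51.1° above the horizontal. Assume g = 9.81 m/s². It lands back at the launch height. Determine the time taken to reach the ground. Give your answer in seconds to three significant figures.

11.1 s

vₓ = 70.00 cos 51.1° = 43.96 m/s; v_y0 = 70.00 sin 51.1° = 54.48 m/s.
Landing at launch height ⇒ T = 2 v_y0 / g = 2 × 54.48 / 9.81 = 11.11 s.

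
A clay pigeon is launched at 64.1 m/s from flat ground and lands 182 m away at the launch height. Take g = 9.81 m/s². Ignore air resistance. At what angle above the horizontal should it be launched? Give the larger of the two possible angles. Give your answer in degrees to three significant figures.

R = v₀² sin 2θ / g gives sin 2θ = gR/v₀² = 9.81·182/64.1² = 0.4345.
2θ = 25.76° or 180° − 25.76° = 154.2°, so θ = 12.88° or 77.12°.
The larger angle is 77.12°.

77.1°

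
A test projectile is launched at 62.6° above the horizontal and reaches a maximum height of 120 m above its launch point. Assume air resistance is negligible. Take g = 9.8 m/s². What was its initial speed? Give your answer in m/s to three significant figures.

At the peak v_y = 0, so v_y0 = √(2gH) = √(2 × 9.80 × 120) = 48.50 m/s.
v_y0 = v₀ sin θ ⇒ v₀ = 48.50 / sin 62.6° = 54.63 m/s.

54.6 m/s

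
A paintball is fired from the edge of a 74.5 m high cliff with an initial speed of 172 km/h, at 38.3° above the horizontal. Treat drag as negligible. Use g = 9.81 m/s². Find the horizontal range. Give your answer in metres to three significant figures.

298 m

Convert: 172 km/h = 172/3.6 = 47.78 m/s.
Resolve: vₓ = 47.78 cos 38.3° = 37.49 m/s and v_y0 = 47.78 sin 38.3° = 29.61 m/s.
The projectile lands when y = 74.5 + (29.61) t − ½·9.81·t² = 0. Positive root: t = (29.61 + √(29.61² + 2·9.81·74.5)) / 9.81 = (29.61 + 48.36) / 9.81 = 7.948 s.
Horizontal distance: R = vₓ t = 37.49 × 7.948 = 298.0 m.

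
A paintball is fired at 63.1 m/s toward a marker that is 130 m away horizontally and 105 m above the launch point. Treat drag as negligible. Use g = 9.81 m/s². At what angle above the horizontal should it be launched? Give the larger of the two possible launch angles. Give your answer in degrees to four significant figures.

Trajectory: y = x tanθ − g x² (1 + tan²θ)/(2v₀²). With x = 130, y = 105, v₀ = 63.1, g = 9.81:
20.82 tan²θ − 130 tanθ + (125.8) = 0.
tanθ = [130 ± √(130² − 4 × 20.82 × (125.8))] / (2 × 20.82) = (130 ± 80.14) / 41.64, giving tanθ = 1.197 or 5.047.
θ = 50.14° or 78.79°; the larger is 78.79°.

78.79°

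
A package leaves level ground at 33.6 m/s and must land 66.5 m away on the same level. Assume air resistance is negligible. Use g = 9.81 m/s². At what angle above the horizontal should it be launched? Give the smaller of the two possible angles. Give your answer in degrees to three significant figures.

From R = (v₀²/g) sin 2θ: sin 2θ = 9.81 × 66.5 / 1129.0 = 0.5778.
2θ = 35.30° or 180° − 35.30° = 144.7°, so θ = 17.65° or 72.35°.
The smaller angle is 17.65°.

17.6°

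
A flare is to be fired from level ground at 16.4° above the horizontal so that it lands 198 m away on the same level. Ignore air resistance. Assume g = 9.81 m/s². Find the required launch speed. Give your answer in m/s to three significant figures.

59.9 m/s

From R = (v₀² / g) sin 2θ: v₀ = √(gR / sin 2θ).
v₀ = √(9.81 × 198 / sin 32.80°) = √(1942 / 0.5417) = √3585.7 = 59.88 m/s.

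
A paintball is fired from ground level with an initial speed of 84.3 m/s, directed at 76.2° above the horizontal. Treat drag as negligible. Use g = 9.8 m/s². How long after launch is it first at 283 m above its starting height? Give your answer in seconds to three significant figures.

4.89 s

Resolve: vₓ = 84.30 cos 76.2° = 20.11 m/s and v_y0 = 84.30 sin 76.2° = 81.87 m/s.
Require v_y0 t − ½ g t² = 283, i.e. 4.900 t² − 81.87 t + 283 = 0.
Quadratic formula: t = (81.87 ± √1155.3) / 9.80 = (81.87 ± 33.99) / 9.80 → t = 4.885 s or 11.82 s.
The first (ascending) time is 4.885 s.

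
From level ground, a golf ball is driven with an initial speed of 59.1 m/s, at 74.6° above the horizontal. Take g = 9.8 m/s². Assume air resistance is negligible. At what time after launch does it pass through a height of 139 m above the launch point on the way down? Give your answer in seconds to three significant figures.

Horizontal component vₓ = 59.10 cos 74.6° = 15.69 m/s; vertical v_y0 = 59.10 sin 74.6° = 56.98 m/s.
Require v_y0 t − ½ g t² = 139, i.e. 4.900 t² − 56.98 t + 139 = 0.
Quadratic formula: t = (56.98 ± √522.10) / 9.80 = (56.98 ± 22.85) / 9.80 → t = 3.483 s or 8.146 s.
The descending-branch root is 8.146 s.

8.15 s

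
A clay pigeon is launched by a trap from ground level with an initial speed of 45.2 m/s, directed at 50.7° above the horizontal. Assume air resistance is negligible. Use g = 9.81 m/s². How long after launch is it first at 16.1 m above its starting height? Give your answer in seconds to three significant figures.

Horizontal component vₓ = 45.20 cos 50.7° = 28.63 m/s; vertical v_y0 = 45.20 sin 50.7° = 34.98 m/s.
Set y = v_y0 t − ½ g t² = 16.1: 4.905 t² − 34.98 t + 16.1 = 0.
t = [34.98 ± √(34.98² − 2·9.81·16.1)] / 9.81 = (34.98 ± 30.13) / 9.81, so t = 0.4946 s or t = 6.636 s.
The first (ascending) time is 0.4946 s.

0.495 s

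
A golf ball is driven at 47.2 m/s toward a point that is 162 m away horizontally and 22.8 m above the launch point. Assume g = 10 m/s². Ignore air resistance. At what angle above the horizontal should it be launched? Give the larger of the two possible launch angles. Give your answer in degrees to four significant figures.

64.38°

Trajectory: y = x tanθ − g x² (1 + tan²θ)/(2v₀²). With x = 162, y = 22.8, v₀ = 47.2, g = 10.0:
58.90 tan²θ − 162 tanθ + (81.70) = 0.
tanθ = [162 ± √(162² − 4 × 58.90 × (81.70))] / (2 × 58.90) = (162 ± 83.64) / 117.8, giving tanθ = 0.6652 or 2.085.
θ = 33.63° or 64.38°; the larger is 64.38°.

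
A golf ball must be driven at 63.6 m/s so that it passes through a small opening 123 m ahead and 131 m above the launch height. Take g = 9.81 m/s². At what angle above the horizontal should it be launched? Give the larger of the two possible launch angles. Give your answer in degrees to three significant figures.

Trajectory: y = x tanθ − g x² (1 + tan²θ)/(2v₀²). With x = 123, y = 131, v₀ = 63.6, g = 9.81:
18.35 tan²θ − 123 tanθ + (149.3) = 0.
tanθ = [123 ± √(123² − 4 × 18.35 × (149.3))] / (2 × 18.35) = (123 ± 64.57) / 36.69, giving tanθ = 1.592 or 5.112.
θ = 57.87° or 78.93°; the larger is 78.93°.

78.9°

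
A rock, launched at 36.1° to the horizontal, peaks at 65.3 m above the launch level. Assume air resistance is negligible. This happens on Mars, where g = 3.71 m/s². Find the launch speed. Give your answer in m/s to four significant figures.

37.36 m/s

At the peak v_y = 0, so v_y0 = √(2gH) = √(2 × 3.71 × 65.3) = 22.01 m/s.
v_y0 = v₀ sin θ ⇒ v₀ = 22.01 / sin 36.1° = 37.36 m/s.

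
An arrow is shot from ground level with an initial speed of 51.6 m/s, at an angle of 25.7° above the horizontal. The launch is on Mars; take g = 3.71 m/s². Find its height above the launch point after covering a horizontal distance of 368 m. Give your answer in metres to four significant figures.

60.90 m

Resolve: vₓ = 51.60 cos 25.7° = 46.50 m/s and v_y0 = 51.60 sin 25.7° = 22.38 m/s.
x = vₓ t ⇒ t = 368/46.50 = 7.915 s.
Height: y = v_y0 t − ½ g t² = 22.38 × 7.915 − 1.855 × 7.915² = 177.1 − 116.2 = 60.90 m.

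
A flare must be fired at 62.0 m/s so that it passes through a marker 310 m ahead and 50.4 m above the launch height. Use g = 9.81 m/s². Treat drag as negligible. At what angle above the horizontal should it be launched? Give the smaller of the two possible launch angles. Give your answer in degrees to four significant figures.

Trajectory: y = x tanθ − g x² (1 + tan²θ)/(2v₀²). With x = 310, y = 50.4, v₀ = 62.0, g = 9.81:
122.6 tan²θ − 310 tanθ + (173.0) = 0.
tanθ = [310 ± √(310² − 4 × 122.6 × (173.0))] / (2 × 122.6) = (310 ± 106.0) / 245.3, giving tanθ = 0.8319 or 1.696.
θ = 39.76° or 59.48°; the smaller is 39.76°.

39.76°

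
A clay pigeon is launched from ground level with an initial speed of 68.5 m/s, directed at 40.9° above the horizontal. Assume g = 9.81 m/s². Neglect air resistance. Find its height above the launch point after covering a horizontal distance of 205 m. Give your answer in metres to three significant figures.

Resolve: vₓ = 68.50 cos 40.9° = 51.78 m/s and v_y0 = 68.50 sin 40.9° = 44.85 m/s.
At x = 205 m, t = x/vₓ = 205/51.78 = 3.959 s.
Height: y = v_y0 t − ½ g t² = 44.85 × 3.959 − 4.905 × 3.959² = 177.6 − 76.89 = 100.7 m.

101 m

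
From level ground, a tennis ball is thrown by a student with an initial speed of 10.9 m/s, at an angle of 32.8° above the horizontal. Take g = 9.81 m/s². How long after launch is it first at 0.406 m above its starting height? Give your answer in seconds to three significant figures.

0.0732 s

Components: vₓ = 10.90 cos 32.8° = 9.162 m/s, v_y0 = 10.90 sin 32.8° = 5.905 m/s.
Set y = v_y0 t − ½ g t² = 0.406: 4.905 t² − 5.905 t + 0.406 = 0.
Quadratic formula: t = (5.905 ± √26.899) / 9.81 = (5.905 ± 5.186) / 9.81 → t = 0.07321 s or 1.131 s.
The first (ascending) time is 0.07321 s.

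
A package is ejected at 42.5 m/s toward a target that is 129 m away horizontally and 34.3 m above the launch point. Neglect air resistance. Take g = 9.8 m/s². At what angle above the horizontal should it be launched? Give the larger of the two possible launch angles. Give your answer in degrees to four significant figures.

62.96°

Trajectory: y = x tanθ − g x² (1 + tan²θ)/(2v₀²). With x = 129, y = 34.3, v₀ = 42.5, g = 9.80:
45.14 tan²θ − 129 tanθ + (79.44) = 0.
tanθ = [129 ± √(129² − 4 × 45.14 × (79.44))] / (2 × 45.14) = (129 ± 47.91) / 90.29, giving tanθ = 0.8981 or 1.959.
θ = 41.93° or 62.96°; the larger is 62.96°.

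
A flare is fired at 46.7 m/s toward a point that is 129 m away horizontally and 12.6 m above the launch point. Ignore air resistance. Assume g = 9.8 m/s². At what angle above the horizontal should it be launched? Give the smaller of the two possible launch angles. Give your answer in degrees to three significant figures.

Trajectory: y = x tanθ − g x² (1 + tan²θ)/(2v₀²). With x = 129, y = 12.6, v₀ = 46.7, g = 9.80:
37.39 tan²θ − 129 tanθ + (49.99) = 0.
tanθ = [129 ± √(129² − 4 × 37.39 × (49.99))] / (2 × 37.39) = (129 ± 95.73) / 74.78, giving tanθ = 0.4449 or 3.005.
θ = 23.98° or 71.60°; the smaller is 23.98°.

24.0°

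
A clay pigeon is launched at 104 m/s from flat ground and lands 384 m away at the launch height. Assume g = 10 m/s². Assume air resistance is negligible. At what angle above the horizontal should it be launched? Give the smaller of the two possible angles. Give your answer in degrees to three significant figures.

R = v₀² sin 2θ / g gives sin 2θ = gR/v₀² = 10.0·384/104² = 0.3550.
2θ = 20.80° or 180° − 20.80° = 159.2°, so θ = 10.40° or 79.60°.
The smaller angle is 10.40°.

10.4°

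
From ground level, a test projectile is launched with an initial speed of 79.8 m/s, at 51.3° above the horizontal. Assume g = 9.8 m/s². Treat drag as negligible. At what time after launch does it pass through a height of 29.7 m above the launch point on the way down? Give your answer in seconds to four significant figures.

Horizontal component vₓ = 79.80 cos 51.3° = 49.89 m/s; vertical v_y0 = 79.80 sin 51.3° = 62.28 m/s.
Set y = v_y0 t − ½ g t² = 29.7: 4.900 t² − 62.28 t + 29.7 = 0.
Quadratic formula: t = (62.28 ± √3296.5) / 9.80 = (62.28 ± 57.41) / 9.80 → t = 0.4963 s or 12.21 s.
The descending-branch root is 12.21 s.

12.21 s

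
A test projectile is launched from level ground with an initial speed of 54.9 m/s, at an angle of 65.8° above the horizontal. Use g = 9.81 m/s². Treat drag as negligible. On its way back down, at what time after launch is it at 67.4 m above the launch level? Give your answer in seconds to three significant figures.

Components: vₓ = 54.90 cos 65.8° = 22.50 m/s, v_y0 = 54.90 sin 65.8° = 50.08 m/s.
Require v_y0 t − ½ g t² = 67.4, i.e. 4.905 t² − 50.08 t + 67.4 = 0.
Quadratic formula: t = (50.08 ± √1185.2) / 9.81 = (50.08 ± 34.43) / 9.81 → t = 1.595 s or 8.614 s.
The descending-branch root is 8.614 s.

8.61 s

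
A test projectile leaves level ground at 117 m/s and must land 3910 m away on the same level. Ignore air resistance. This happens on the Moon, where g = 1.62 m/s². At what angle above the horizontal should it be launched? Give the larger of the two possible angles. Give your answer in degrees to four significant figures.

Level-ground range R = v₀² sin(2θ)/g ⇒ sin(2θ) = gR/v₀² = 1.62 × 3910 / 117² = 0.4627.
2θ = 27.56° or 180° − 27.56° = 152.4°, so θ = 13.78° or 76.22°.
The larger angle is 76.22°.

76.22°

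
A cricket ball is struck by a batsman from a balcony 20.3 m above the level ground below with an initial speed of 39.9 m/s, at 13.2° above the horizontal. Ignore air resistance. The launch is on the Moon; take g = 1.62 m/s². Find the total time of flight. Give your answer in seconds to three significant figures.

vₓ = 39.90 cos 13.2° = 38.85 m/s; v_y0 = 39.90 sin 13.2° = 9.111 m/s.
With up positive and y = 0 at the ground: y(t) = 20.3 + (9.111) t − 0.8100 t². Setting y = 0 and taking the positive root: t = [9.111 + √(9.111² + 2·1.62·20.3)] / 1.62 = (9.111 + 12.20) / 1.62 = 13.15 s.

13.2 s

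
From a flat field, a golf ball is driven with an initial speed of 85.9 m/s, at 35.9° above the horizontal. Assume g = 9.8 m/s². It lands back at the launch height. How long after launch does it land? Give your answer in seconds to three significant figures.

Resolve: vₓ = 85.90 cos 35.9° = 69.58 m/s and v_y0 = 85.90 sin 35.9° = 50.37 m/s.
Landing at launch height ⇒ T = 2 v_y0 / g = 2 × 50.37 / 9.80 = 10.28 s.

10.3 s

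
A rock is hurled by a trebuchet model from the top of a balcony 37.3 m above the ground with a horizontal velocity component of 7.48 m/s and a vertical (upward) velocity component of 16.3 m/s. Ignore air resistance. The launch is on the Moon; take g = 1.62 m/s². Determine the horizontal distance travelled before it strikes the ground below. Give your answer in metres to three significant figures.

166 m

With up positive and y = 0 at the ground: y(t) = 37.3 + (16.30) t − 0.8100 t². Setting y = 0 and taking the positive root: t = [16.30 + √(16.30² + 2·1.62·37.3)] / 1.62 = (16.30 + 19.66) / 1.62 = 22.20 s.
Horizontal distance: R = vₓ t = 7.480 × 22.20 = 166.0 m.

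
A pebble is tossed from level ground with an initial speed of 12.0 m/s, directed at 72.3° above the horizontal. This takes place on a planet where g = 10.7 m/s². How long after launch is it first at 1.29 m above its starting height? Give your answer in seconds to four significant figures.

Components: vₓ = 12.00 cos 72.3° = 3.648 m/s, v_y0 = 12.00 sin 72.3° = 11.43 m/s.
Height y(t) = 11.43 t − 5.350 t² = 1.29 gives 5.350 t² − 11.43 t + 1.29 = 0.
Quadratic formula: t = (11.43 ± √103.08) / 10.7 = (11.43 ± 10.15) / 10.7 → t = 0.1195 s or 2.017 s.
The first (ascending) time is 0.1195 s.

0.1195 s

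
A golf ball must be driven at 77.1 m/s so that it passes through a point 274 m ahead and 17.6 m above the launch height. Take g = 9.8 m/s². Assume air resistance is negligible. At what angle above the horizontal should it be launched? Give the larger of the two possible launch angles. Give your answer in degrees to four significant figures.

Trajectory: y = x tanθ − g x² (1 + tan²θ)/(2v₀²). With x = 274, y = 17.6, v₀ = 77.1, g = 9.80:
61.89 tan²θ − 274 tanθ + (79.49) = 0.
tanθ = [274 ± √(274² − 4 × 61.89 × (79.49))] / (2 × 61.89) = (274 ± 235.4) / 123.8, giving tanθ = 0.3121 or 4.115.
θ = 17.33° or 76.34°; the larger is 76.34°.

76.34°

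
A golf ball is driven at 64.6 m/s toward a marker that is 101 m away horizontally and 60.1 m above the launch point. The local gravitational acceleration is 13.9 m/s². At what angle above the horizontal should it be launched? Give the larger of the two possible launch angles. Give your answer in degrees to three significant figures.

78.8°

Trajectory: y = x tanθ − g x² (1 + tan²θ)/(2v₀²). With x = 101, y = 60.1, v₀ = 64.6, g = 13.9:
16.99 tan²θ − 101 tanθ + (77.09) = 0.
tanθ = [101 ± √(101² − 4 × 16.99 × (77.09))] / (2 × 16.99) = (101 ± 70.44) / 33.98, giving tanθ = 0.8993 or 5.046.
θ = 41.96° or 78.79°; the larger is 78.79°.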